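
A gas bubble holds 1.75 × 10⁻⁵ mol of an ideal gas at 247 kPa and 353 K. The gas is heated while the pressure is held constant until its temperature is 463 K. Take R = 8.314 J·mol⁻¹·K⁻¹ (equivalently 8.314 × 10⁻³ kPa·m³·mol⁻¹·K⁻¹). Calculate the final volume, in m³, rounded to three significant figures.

V₂ ≈ 2.73e-07 m³

From PV = nRT: V₁ = nRT₁/P₁ = 2.079e-07 m³.
P constant ⇒ V ∝ T: P₂ = P₁; V₂ = V₁·(T₂/T₁) = 2.727e-07 m³.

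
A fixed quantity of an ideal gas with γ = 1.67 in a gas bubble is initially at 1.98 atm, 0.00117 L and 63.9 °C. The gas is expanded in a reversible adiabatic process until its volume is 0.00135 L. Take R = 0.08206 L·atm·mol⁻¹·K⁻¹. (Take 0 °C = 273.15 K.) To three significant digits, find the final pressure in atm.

P₂ ≈ 1.56 atm

Convert: T₁ = 337.0 K.
Reversible adiabatic, γ = 1.67: T₂ = T₁·(V₁/V₂)^(γ−1) = 306.2 K; P₂ = P₁·(V₁/V₂)^γ = 1.559 atm.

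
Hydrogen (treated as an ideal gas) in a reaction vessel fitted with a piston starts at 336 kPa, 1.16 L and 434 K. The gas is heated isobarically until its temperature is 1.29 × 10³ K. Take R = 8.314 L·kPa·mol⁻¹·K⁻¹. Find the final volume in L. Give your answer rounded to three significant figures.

V₂ ≈ 3.45 L

Isobaric, so V/T is constant: P₂ = P₁; V₂ = V₁·(T₂/T₁) = 3.448 L.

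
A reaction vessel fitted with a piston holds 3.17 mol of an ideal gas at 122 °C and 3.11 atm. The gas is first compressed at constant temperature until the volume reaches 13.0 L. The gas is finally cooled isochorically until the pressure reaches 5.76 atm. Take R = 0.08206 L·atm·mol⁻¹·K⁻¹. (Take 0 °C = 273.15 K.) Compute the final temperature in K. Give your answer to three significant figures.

T₃ ≈ 288 K

Convert: T₁ = 395.1 K.
From PV = nRT: V₁ = nRT₁/P₁ = 33.05 L.
T constant ⇒ Boyle's law P V = const: T₂ = T₁; P₂ = P₁·(V₁/V₂) = 7.907 atm.
V constant ⇒ P ∝ T: V₃ = V₂; T₃ = T₂·(P₃/P₂) = 287.9 K.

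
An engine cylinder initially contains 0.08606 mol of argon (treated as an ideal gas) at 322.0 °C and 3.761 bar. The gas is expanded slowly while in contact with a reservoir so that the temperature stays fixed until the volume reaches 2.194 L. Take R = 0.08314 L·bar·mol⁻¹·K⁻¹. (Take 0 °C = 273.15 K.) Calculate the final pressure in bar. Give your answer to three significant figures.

P₂ ≈ 1.94 bar

Convert: T₁ = 595.1 K.
From PV = nRT: V₁ = nRT₁/P₁ = 1.132 L.
T constant ⇒ Boyle's law P V = const: T₂ = T₁; P₂ = P₁·(V₁/V₂) = 1.941 bar.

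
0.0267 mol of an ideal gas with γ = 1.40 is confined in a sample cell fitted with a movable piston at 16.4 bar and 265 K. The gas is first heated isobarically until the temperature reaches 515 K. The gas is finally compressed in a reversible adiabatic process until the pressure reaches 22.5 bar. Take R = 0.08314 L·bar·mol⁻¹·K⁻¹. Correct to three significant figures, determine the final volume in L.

V₃ ≈ 0.0556 L

From PV = nRT: V₁ = nRT₁/P₁ = 0.03587 L.
P constant ⇒ V ∝ T: P₂ = P₁; V₂ = V₁·(T₂/T₁) = 0.06971 L.
Adiabatic (γ = 1.40), T V^(γ−1) and P V^γ constant: T₃ = T₂·(P₃/P₂)^((γ−1)/γ) = 563.7 K; V₃ = V₂·(P₂/P₃)^(1/γ) = 0.05561 L.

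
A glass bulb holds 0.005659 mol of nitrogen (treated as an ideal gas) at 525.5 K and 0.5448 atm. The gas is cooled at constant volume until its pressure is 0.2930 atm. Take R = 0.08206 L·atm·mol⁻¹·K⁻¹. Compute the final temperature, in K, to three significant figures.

From PV = nRT: V₁ = nRT₁/P₁ = 0.4479 L.
Isochoric, so P/T is constant: V₂ = V₁; T₂ = T₁·(P₂/P₁) = 282.6 K.

T₂ ≈ 283 K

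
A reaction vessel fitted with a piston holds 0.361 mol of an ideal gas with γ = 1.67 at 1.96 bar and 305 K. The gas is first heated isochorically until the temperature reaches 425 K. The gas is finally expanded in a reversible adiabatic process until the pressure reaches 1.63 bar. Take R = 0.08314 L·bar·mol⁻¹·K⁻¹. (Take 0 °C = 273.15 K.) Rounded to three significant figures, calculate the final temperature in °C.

T₃ ≈ 72.4 °C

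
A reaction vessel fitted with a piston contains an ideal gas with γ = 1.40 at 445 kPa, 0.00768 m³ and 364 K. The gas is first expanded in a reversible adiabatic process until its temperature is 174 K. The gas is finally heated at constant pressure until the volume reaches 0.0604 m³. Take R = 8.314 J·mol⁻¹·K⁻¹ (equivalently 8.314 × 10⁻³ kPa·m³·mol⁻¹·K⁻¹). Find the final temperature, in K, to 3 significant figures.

T₃ ≈ 216 K

Reversible adiabatic, γ = 1.40: P₂ = P₁·(T₂/T₁)^(γ/(γ−1)) = 33.61 kPa; V₂ = V₁·(T₁/T₂)^(1/(γ−1)) = 0.04861 m³.
P constant ⇒ V ∝ T: P₃ = P₂; T₃ = T₂·(V₃/V₂) = 216.2 K.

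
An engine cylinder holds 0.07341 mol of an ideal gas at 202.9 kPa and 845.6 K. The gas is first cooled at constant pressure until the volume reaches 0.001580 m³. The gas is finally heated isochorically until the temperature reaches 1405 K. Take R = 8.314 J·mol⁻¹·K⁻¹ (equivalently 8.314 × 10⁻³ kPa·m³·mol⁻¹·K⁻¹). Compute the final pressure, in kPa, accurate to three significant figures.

From PV = nRT: V₁ = nRT₁/P₁ = 0.002544 m³.
Isobaric, so V/T is constant: P₂ = P₁; T₂ = T₁·(V₂/V₁) = 525.3 K.
V constant ⇒ P ∝ T: V₃ = V₂; P₃ = P₂·(T₃/T₂) = 542.7 kPa.

P₃ ≈ 543 kPa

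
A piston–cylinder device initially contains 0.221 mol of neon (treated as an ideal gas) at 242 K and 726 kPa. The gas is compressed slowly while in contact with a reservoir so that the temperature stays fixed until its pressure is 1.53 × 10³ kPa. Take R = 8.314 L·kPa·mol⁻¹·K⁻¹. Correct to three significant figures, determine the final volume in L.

V₂ ≈ 0.291 L

From PV = nRT: V₁ = nRT₁/P₁ = 0.6125 L.
Isothermal, so P V is constant: T₂ = T₁; V₂ = V₁·(P₁/P₂) = 0.2906 L.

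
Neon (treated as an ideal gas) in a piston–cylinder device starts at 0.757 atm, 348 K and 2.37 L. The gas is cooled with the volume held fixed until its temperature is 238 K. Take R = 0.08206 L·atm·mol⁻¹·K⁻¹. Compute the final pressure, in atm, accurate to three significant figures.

P₂ ≈ 0.518 atm

V constant ⇒ P ∝ T: V₂ = V₁; P₂ = P₁·(T₂/T₁) = 0.5177 atm.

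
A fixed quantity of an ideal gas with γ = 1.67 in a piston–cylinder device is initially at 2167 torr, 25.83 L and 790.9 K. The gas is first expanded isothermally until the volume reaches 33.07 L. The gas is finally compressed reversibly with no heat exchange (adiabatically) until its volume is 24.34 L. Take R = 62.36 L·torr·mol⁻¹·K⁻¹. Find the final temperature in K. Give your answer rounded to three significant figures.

T₃ ≈ 971 K

T constant ⇒ Boyle's law P V = const: T₂ = T₁; P₂ = P₁·(V₁/V₂) = 1693 torr.
Reversible adiabatic, γ = 1.67: T₃ = T₂·(V₂/V₃)^(γ−1) = 971.2 K; P₃ = P₂·(V₂/V₃)^γ = 2824 torr.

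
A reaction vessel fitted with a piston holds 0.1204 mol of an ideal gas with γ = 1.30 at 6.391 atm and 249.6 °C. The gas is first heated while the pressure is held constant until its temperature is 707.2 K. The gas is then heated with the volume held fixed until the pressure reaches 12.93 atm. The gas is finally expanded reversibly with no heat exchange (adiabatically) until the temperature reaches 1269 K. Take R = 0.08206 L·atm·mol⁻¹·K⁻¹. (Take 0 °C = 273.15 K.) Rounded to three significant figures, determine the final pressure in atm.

P₄ ≈ 7.69 atm

Convert: T₁ = 522.8 K.
From PV = nRT: V₁ = nRT₁/P₁ = 0.8081 L.
Isobaric, so V/T is constant: P₂ = P₁; V₂ = V₁·(T₂/T₁) = 1.093 L.
Isochoric, so P/T is constant: V₃ = V₂; T₃ = T₂·(P₃/P₂) = 1431 K.
Reversible adiabatic, γ = 1.30: P₄ = P₃·(T₄/T₃)^(γ/(γ−1)) = 7.688 atm; V₄ = V₃·(T₃/T₄)^(1/(γ−1)) = 1.631 L.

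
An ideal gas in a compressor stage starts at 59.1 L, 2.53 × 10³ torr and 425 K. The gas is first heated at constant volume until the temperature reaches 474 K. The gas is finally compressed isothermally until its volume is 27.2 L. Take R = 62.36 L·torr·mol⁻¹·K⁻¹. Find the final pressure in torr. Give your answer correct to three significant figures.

Isochoric, so P/T is constant: V₂ = V₁; P₂ = P₁·(T₂/T₁) = 2822 torr.
T constant ⇒ Boyle's law P V = const: T₃ = T₂; P₃ = P₂·(V₂/V₃) = 6131 torr.

P₃ ≈ 6.13e+03 torr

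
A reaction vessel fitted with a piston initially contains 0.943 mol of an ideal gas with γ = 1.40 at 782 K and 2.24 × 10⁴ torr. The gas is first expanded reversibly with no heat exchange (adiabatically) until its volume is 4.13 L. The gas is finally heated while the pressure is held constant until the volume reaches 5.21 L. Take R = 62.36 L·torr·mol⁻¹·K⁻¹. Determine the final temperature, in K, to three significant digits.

T₃ ≈ 746 K

From PV = nRT: V₁ = nRT₁/P₁ = 2.053 L.
Adiabatic (γ = 1.40), T V^(γ−1) and P V^γ constant: T₂ = T₁·(V₁/V₂)^(γ−1) = 591.3 K; P₂ = P₁·(V₁/V₂)^γ = 8419 torr.
P constant ⇒ V ∝ T: P₃ = P₂; T₃ = T₂·(V₃/V₂) = 745.9 K.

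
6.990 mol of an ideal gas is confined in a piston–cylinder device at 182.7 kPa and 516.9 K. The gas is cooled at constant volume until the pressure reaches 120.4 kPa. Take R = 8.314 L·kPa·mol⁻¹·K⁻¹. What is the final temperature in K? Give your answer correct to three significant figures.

From PV = nRT: V₁ = nRT₁/P₁ = 164.4 L.
V constant ⇒ P ∝ T: V₂ = V₁; T₂ = T₁·(P₂/P₁) = 340.6 K.

T₂ ≈ 341 K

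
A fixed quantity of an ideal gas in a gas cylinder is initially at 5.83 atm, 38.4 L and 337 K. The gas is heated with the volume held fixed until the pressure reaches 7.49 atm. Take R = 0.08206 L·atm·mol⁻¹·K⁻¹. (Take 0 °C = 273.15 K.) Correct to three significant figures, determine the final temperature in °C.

Isochoric, so P/T is constant: V₂ = V₁; T₂ = T₁·(P₂/P₁) = 433.0 K.

T₂ ≈ 160 °C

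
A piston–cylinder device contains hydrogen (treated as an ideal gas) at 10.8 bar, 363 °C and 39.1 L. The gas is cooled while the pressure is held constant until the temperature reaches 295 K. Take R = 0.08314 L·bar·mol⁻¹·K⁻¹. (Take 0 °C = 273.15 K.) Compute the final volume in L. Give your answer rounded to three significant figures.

V₂ ≈ 18.1 L

Convert: T₁ = 636.1 K.
P constant ⇒ V ∝ T: P₂ = P₁; V₂ = V₁·(T₂/T₁) = 18.13 L.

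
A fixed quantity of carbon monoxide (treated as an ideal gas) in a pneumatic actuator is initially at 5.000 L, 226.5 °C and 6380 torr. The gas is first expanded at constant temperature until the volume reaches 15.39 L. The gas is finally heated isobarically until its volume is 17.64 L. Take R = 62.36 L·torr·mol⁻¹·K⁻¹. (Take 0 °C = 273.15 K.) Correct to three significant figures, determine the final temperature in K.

Convert: T₁ = 499.6 K.
T constant ⇒ Boyle's law P V = const: T₂ = T₁; P₂ = P₁·(V₁/V₂) = 2073 torr.
Isobaric, so V/T is constant: P₃ = P₂; T₃ = T₂·(V₃/V₂) = 572.7 K.

T₃ ≈ 573 K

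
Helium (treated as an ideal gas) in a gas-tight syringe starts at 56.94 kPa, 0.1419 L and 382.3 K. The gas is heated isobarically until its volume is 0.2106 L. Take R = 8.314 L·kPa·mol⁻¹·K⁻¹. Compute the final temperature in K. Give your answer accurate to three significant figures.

P constant ⇒ V ∝ T: P₂ = P₁; T₂ = T₁·(V₂/V₁) = 567.4 K.

T₂ ≈ 567 K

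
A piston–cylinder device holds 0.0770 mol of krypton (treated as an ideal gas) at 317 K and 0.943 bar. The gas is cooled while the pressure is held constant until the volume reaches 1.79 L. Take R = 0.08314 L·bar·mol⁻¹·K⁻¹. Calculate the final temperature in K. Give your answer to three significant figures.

From PV = nRT: V₁ = nRT₁/P₁ = 2.152 L.
Isobaric, so V/T is constant: P₂ = P₁; T₂ = T₁·(V₂/V₁) = 263.7 K.

T₂ ≈ 264 K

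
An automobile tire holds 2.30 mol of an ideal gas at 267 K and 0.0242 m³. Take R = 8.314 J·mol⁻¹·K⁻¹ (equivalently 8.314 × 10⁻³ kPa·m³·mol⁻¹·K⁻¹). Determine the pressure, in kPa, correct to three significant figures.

P ≈ 211 kPa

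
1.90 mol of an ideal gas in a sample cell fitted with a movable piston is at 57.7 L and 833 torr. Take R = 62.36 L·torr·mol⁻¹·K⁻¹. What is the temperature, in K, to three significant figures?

T ≈ 406 K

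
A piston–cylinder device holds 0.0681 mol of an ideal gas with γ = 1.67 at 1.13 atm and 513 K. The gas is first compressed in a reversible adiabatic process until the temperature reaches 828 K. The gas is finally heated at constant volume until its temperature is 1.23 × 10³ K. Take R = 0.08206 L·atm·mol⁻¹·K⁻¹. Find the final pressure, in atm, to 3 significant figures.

From PV = nRT: V₁ = nRT₁/P₁ = 2.537 L.
Reversible adiabatic, γ = 1.67: P₂ = P₁·(T₂/T₁)^(γ/(γ−1)) = 3.727 atm; V₂ = V₁·(T₁/T₂)^(1/(γ−1)) = 1.242 L.
Isochoric, so P/T is constant: V₃ = V₂; P₃ = P₂·(T₃/T₂) = 5.536 atm.

P₃ ≈ 5.54 atm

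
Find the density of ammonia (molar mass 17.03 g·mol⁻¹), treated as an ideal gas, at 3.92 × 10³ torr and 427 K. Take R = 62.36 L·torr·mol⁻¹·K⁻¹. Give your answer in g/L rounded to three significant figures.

ρ ≈ 2.51 g/L

ρ = PM/(RT) = (3.92e+03 × 17.03) / (62.36 × 427.0)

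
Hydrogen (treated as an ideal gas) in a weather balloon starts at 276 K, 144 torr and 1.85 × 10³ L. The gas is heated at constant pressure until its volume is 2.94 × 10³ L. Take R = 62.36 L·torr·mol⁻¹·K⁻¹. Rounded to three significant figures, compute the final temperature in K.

T₂ ≈ 439 K

P constant ⇒ V ∝ T: P₂ = P₁; T₂ = T₁·(V₂/V₁) = 438.6 K.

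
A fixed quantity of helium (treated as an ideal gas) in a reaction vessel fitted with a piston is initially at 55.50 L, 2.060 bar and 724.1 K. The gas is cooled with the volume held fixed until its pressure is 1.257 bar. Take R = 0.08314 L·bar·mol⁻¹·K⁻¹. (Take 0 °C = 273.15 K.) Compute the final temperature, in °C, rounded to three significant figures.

T₂ ≈ 169 °C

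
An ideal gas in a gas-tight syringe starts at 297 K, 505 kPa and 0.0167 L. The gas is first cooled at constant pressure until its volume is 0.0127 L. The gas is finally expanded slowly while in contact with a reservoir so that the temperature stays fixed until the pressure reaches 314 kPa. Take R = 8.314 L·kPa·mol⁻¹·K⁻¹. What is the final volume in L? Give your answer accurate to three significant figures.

V₃ ≈ 0.0204 L

P constant ⇒ V ∝ T: P₂ = P₁; T₂ = T₁·(V₂/V₁) = 225.9 K.
Isothermal, so P V is constant: T₃ = T₂; V₃ = V₂·(P₂/P₃) = 0.02043 L.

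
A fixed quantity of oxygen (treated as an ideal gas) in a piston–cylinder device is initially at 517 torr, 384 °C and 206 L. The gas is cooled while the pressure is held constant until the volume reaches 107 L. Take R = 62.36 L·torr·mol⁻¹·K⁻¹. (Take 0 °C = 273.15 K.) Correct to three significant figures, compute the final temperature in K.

Convert: T₁ = 657.1 K.
P constant ⇒ V ∝ T: P₂ = P₁; T₂ = T₁·(V₂/V₁) = 341.3 K.

T₂ ≈ 341 K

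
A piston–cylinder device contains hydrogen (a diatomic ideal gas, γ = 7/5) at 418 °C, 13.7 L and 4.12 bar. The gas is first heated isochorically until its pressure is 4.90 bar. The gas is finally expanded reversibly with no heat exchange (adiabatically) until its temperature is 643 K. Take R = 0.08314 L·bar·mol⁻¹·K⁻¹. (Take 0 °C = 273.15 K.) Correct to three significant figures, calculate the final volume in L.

Convert: T₁ = 691.1 K.
V constant ⇒ P ∝ T: V₂ = V₁; T₂ = T₁·(P₂/P₁) = 822.0 K.
Adiabatic (γ = 7/5), T V^(γ−1) and P V^γ constant: P₃ = P₂·(T₃/T₂)^(γ/(γ−1)) = 2.074 bar; V₃ = V₂·(T₂/T₃)^(1/(γ−1)) = 25.31 L.

V₃ ≈ 25.3 L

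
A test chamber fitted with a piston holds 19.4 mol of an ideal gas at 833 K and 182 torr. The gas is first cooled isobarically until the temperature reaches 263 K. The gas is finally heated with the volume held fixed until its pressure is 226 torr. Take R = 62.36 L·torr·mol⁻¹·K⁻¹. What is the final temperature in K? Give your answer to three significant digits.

From PV = nRT: V₁ = nRT₁/P₁ = 5537 L.
P constant ⇒ V ∝ T: P₂ = P₁; V₂ = V₁·(T₂/T₁) = 1748 L.
V constant ⇒ P ∝ T: V₃ = V₂; T₃ = T₂·(P₃/P₂) = 326.6 K.

T₃ ≈ 327 K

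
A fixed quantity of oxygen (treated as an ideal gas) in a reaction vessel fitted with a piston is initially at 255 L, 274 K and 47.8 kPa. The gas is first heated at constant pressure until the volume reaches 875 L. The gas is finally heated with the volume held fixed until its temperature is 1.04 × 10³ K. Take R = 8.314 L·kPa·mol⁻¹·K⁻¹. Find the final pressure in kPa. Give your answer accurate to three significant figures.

P₃ ≈ 52.9 kPa

P constant ⇒ V ∝ T: P₂ = P₁; T₂ = T₁·(V₂/V₁) = 940.2 K.
Isochoric, so P/T is constant: V₃ = V₂; P₃ = P₂·(T₃/T₂) = 52.87 kPa.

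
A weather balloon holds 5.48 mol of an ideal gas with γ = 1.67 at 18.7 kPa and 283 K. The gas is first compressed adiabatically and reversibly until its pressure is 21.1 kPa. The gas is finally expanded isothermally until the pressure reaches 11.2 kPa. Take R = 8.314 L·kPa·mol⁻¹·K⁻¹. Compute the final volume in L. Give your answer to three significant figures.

From PV = nRT: V₁ = nRT₁/P₁ = 689.5 L.
Reversible adiabatic, γ = 1.67: T₂ = T₁·(P₂/P₁)^((γ−1)/γ) = 297.0 K; V₂ = V₁·(P₁/P₂)^(1/γ) = 641.4 L.
Isothermal, so P V is constant: T₃ = T₂; V₃ = V₂·(P₂/P₃) = 1208 L.

V₃ ≈ 1.21e+03 L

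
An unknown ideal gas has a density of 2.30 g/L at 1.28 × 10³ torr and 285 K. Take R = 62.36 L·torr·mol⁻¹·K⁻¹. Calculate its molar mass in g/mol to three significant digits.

ρ = PM/(RT) ⇒ M = ρRT/P = (2.30 × 62.36 × 285.0) / 1.28e+03

M ≈ 31.9 g/mol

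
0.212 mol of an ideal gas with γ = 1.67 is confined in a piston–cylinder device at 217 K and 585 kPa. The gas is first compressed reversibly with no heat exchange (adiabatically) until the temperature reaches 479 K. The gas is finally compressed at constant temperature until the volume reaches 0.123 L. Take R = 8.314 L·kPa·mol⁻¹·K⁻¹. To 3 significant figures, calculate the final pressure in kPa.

From PV = nRT: V₁ = nRT₁/P₁ = 0.6538 L.
Adiabatic (γ = 1.67), T V^(γ−1) and P V^γ constant: P₂ = P₁·(T₂/T₁)^(γ/(γ−1)) = 4210 kPa; V₂ = V₁·(T₁/T₂)^(1/(γ−1)) = 0.2005 L.
Isothermal, so P V is constant: T₃ = T₂; P₃ = P₂·(V₂/V₃) = 6864 kPa.

P₃ ≈ 6.86e+03 kPa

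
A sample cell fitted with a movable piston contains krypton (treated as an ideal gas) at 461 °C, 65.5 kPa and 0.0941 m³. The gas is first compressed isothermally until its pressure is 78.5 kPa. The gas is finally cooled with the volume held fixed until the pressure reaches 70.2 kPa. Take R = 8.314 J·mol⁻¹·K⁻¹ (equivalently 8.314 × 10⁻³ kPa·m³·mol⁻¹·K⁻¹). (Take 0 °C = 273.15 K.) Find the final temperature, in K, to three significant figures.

T₃ ≈ 657 K

Convert: T₁ = 734.1 K.
T constant ⇒ Boyle's law P V = const: T₂ = T₁; V₂ = V₁·(P₁/P₂) = 0.07852 m³.
V constant ⇒ P ∝ T: V₃ = V₂; T₃ = T₂·(P₃/P₂) = 656.5 K.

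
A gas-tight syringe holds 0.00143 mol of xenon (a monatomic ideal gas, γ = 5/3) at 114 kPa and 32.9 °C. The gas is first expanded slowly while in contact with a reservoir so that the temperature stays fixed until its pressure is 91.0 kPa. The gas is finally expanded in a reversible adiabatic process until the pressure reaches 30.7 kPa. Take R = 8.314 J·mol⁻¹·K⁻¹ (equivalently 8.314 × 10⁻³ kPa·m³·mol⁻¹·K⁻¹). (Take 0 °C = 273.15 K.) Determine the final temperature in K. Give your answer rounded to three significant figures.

Convert: T₁ = 306.0 K.
From PV = nRT: V₁ = nRT₁/P₁ = 3.192e-05 m³.
T constant ⇒ Boyle's law P V = const: T₂ = T₁; V₂ = V₁·(P₁/P₂) = 3.998e-05 m³.
Reversible adiabatic, γ = 5/3: T₃ = T₂·(P₃/P₂)^((γ−1)/γ) = 198.2 K; V₃ = V₂·(P₂/P₃)^(1/γ) = 7.674e-05 m³.

T₃ ≈ 198 K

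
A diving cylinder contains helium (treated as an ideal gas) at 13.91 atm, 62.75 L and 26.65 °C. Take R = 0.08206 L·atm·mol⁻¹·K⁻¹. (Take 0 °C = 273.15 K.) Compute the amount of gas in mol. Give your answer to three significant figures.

Convert: T = 299.80 K.
PV = nRT ⇒ n = PV/(RT) = (13.91 × 62.75) / (0.08206 × 299.80)

n ≈ 35.5 mol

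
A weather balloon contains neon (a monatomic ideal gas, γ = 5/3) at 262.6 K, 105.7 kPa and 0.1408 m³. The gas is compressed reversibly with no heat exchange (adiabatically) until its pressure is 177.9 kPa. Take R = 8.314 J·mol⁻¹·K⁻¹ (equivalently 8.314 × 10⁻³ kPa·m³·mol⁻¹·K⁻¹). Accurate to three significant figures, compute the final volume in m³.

V₂ ≈ 0.103 m³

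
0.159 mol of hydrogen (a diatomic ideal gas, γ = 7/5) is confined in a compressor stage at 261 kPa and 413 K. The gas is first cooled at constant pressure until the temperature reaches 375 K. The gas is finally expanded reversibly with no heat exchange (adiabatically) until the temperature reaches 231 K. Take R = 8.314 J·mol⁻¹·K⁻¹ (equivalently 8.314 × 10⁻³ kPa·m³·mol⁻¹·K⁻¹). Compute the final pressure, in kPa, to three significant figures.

From PV = nRT: V₁ = nRT₁/P₁ = 0.002092 m³.
Isobaric, so V/T is constant: P₂ = P₁; V₂ = V₁·(T₂/T₁) = 0.001899 m³.
Adiabatic (γ = 7/5), T V^(γ−1) and P V^γ constant: P₃ = P₂·(T₃/T₂)^(γ/(γ−1)) = 47.88 kPa; V₃ = V₂·(T₂/T₃)^(1/(γ−1)) = 0.006377 m³.

P₃ ≈ 47.9 kPa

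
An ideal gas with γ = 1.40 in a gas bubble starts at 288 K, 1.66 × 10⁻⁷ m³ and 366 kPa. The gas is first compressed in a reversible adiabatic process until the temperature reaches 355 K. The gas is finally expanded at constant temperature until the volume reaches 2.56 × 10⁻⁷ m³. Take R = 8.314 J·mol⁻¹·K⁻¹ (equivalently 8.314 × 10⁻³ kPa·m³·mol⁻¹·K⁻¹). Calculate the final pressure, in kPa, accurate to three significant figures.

Reversible adiabatic, γ = 1.40: P₂ = P₁·(T₂/T₁)^(γ/(γ−1)) = 761.0 kPa; V₂ = V₁·(T₁/T₂)^(1/(γ−1)) = 9.841e-08 m³.
Isothermal, so P V is constant: T₃ = T₂; P₃ = P₂·(V₂/V₃) = 292.5 kPa.

P₃ ≈ 293 kPa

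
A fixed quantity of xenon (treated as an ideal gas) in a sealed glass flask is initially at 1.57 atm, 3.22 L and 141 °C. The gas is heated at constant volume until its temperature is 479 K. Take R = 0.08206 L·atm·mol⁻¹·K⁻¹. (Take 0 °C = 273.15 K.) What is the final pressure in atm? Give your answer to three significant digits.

Convert: T₁ = 414.1 K.
Isochoric, so P/T is constant: V₂ = V₁; P₂ = P₁·(T₂/T₁) = 1.816 atm.

P₂ ≈ 1.82 atm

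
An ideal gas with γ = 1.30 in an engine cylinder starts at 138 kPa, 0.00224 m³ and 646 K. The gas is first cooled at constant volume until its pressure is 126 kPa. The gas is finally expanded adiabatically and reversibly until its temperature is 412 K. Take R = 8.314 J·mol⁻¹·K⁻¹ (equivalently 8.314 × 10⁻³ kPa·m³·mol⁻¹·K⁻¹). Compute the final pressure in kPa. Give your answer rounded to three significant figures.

P₃ ≈ 26.6 kPa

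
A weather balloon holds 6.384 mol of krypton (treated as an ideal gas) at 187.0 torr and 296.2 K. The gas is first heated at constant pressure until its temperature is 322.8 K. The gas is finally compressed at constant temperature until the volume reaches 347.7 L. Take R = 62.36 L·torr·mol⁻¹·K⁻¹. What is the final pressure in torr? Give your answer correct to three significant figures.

P₃ ≈ 370 torr

From PV = nRT: V₁ = nRT₁/P₁ = 630.6 L.
Isobaric, so V/T is constant: P₂ = P₁; V₂ = V₁·(T₂/T₁) = 687.2 L.
T constant ⇒ Boyle's law P V = const: T₃ = T₂; P₃ = P₂·(V₂/V₃) = 369.6 torr.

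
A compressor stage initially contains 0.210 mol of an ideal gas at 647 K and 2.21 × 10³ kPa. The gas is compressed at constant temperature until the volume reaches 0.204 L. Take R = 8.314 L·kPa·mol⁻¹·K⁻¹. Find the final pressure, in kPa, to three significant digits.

P₂ ≈ 5.54e+03 kPa

From PV = nRT: V₁ = nRT₁/P₁ = 0.5111 L.
Isothermal, so P V is constant: T₂ = T₁; P₂ = P₁·(V₁/V₂) = 5537 kPa.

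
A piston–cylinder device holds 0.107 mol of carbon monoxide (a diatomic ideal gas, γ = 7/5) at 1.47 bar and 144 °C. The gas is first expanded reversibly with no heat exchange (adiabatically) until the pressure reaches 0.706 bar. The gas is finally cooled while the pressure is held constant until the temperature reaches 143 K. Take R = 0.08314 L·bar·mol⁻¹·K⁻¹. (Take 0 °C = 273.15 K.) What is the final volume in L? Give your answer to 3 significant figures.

V₃ ≈ 1.80 L

Convert: T₁ = 417.1 K.
From PV = nRT: V₁ = nRT₁/P₁ = 2.524 L.
Adiabatic (γ = 7/5), T V^(γ−1) and P V^γ constant: T₂ = T₁·(P₂/P₁)^((γ−1)/γ) = 338.3 K; V₂ = V₁·(P₁/P₂)^(1/γ) = 4.263 L.
P constant ⇒ V ∝ T: P₃ = P₂; V₃ = V₂·(T₃/T₂) = 1.802 L.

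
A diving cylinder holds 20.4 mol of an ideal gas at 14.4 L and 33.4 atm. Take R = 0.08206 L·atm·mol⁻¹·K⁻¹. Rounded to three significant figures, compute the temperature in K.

T ≈ 287 K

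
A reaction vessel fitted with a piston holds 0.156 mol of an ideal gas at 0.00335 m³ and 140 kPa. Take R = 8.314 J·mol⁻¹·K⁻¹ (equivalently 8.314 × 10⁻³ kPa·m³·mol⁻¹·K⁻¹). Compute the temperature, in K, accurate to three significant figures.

PV = nRT ⇒ T = PV/(nR) = (140 × 0.00335) / (0.156 × 8.314 × 10⁻³)

T ≈ 362 K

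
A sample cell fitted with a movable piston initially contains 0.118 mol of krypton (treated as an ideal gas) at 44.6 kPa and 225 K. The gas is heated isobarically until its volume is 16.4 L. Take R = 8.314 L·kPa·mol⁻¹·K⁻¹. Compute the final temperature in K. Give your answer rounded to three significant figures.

From PV = nRT: V₁ = nRT₁/P₁ = 4.949 L.
Isobaric, so V/T is constant: P₂ = P₁; T₂ = T₁·(V₂/V₁) = 745.6 K.

T₂ ≈ 746 K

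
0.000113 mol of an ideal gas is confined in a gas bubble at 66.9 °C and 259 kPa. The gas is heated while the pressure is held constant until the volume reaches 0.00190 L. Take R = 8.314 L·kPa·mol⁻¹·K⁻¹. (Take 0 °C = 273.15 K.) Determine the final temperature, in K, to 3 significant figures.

T₂ ≈ 524 K

Convert: T₁ = 340.0 K.
From PV = nRT: V₁ = nRT₁/P₁ = 0.001233 L.
P constant ⇒ V ∝ T: P₂ = P₁; T₂ = T₁·(V₂/V₁) = 523.8 K.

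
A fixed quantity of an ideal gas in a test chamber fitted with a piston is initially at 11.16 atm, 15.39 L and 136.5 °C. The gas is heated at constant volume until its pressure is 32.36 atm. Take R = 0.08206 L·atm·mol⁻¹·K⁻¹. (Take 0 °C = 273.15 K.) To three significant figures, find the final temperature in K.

T₂ ≈ 1.19e+03 K

Convert: T₁ = 409.6 K.
V constant ⇒ P ∝ T: V₂ = V₁; T₂ = T₁·(P₂/P₁) = 1188 K.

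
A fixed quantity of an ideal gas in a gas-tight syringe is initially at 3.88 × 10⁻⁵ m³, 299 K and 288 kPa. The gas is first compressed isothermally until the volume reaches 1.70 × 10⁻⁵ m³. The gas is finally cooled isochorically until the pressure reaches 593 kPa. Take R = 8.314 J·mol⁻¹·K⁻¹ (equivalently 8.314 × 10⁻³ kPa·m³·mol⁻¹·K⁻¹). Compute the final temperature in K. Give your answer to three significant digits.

T₃ ≈ 270 K

Isothermal, so P V is constant: T₂ = T₁; P₂ = P₁·(V₁/V₂) = 657.3 kPa.
V constant ⇒ P ∝ T: V₃ = V₂; T₃ = T₂·(P₃/P₂) = 269.7 K.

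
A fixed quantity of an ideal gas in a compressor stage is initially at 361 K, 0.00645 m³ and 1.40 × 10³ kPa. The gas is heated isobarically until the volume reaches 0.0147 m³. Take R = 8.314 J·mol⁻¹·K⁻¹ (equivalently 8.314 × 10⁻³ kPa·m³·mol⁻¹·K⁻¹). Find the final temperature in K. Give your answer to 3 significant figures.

T₂ ≈ 823 K

Isobaric, so V/T is constant: P₂ = P₁; T₂ = T₁·(V₂/V₁) = 822.7 K.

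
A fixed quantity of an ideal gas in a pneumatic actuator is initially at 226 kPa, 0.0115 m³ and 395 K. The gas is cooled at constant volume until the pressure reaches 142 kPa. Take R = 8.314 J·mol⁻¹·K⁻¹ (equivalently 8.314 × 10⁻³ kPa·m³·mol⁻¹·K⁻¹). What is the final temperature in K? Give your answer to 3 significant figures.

V constant ⇒ P ∝ T: V₂ = V₁; T₂ = T₁·(P₂/P₁) = 248.2 K.

T₂ ≈ 248 K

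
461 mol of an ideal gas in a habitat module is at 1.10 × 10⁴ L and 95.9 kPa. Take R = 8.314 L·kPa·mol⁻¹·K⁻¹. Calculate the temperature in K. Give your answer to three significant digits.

PV = nRT ⇒ T = PV/(nR) = (95.9 × 1.10e+04) / (461 × 8.314)

T ≈ 275 K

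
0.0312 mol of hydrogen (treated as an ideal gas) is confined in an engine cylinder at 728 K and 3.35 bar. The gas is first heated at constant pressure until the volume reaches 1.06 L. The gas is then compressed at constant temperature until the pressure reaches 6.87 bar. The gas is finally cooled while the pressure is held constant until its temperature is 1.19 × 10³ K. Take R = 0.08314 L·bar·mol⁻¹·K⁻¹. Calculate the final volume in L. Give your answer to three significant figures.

V₄ ≈ 0.449 L

From PV = nRT: V₁ = nRT₁/P₁ = 0.5637 L.
Isobaric, so V/T is constant: P₂ = P₁; T₂ = T₁·(V₂/V₁) = 1369 K.
Isothermal, so P V is constant: T₃ = T₂; V₃ = V₂·(P₂/P₃) = 0.5169 L.
P constant ⇒ V ∝ T: P₄ = P₃; V₄ = V₃·(T₄/T₃) = 0.4493 L.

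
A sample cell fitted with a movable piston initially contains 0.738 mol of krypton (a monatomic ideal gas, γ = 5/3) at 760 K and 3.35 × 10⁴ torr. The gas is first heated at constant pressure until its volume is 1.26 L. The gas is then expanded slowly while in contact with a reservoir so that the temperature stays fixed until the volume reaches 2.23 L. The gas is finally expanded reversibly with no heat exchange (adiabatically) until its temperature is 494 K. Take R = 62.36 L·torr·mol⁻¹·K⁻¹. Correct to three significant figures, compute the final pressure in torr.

P₄ ≈ 4.03e+03 torr

From PV = nRT: V₁ = nRT₁/P₁ = 1.044 L.
P constant ⇒ V ∝ T: P₂ = P₁; T₂ = T₁·(V₂/V₁) = 917.2 K.
T constant ⇒ Boyle's law P V = const: T₃ = T₂; P₃ = P₂·(V₂/V₃) = 1.893e+04 torr.
Adiabatic (γ = 5/3), T V^(γ−1) and P V^γ constant: P₄ = P₃·(T₄/T₃)^(γ/(γ−1)) = 4030 torr; V₄ = V₃·(T₃/T₄)^(1/(γ−1)) = 5.641 L.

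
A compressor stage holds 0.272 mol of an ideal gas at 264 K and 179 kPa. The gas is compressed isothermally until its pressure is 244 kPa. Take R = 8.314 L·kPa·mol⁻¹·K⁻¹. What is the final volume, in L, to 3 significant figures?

V₂ ≈ 2.45 L

From PV = nRT: V₁ = nRT₁/P₁ = 3.335 L.
T constant ⇒ Boyle's law P V = const: T₂ = T₁; V₂ = V₁·(P₁/P₂) = 2.447 L.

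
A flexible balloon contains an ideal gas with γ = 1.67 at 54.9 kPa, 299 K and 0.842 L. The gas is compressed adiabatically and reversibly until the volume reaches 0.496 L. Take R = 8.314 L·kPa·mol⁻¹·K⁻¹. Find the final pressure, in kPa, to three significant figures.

P₂ ≈ 133 kPa

Adiabatic (γ = 1.67), T V^(γ−1) and P V^γ constant: T₂ = T₁·(V₁/V₂)^(γ−1) = 426.2 K; P₂ = P₁·(V₁/V₂)^γ = 132.9 kPa.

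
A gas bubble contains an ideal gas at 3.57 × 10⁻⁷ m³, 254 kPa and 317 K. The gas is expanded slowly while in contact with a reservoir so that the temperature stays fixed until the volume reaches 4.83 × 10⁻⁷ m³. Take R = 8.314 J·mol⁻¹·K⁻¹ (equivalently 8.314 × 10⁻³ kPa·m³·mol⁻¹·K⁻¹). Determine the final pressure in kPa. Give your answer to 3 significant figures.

P₂ ≈ 188 kPa

Isothermal, so P V is constant: T₂ = T₁; P₂ = P₁·(V₁/V₂) = 187.7 kPa.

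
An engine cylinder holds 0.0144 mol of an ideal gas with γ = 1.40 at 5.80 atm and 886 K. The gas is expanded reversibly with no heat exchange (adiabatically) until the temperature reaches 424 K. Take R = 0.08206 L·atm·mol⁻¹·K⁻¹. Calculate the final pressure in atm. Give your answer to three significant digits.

From PV = nRT: V₁ = nRT₁/P₁ = 0.1805 L.
Adiabatic (γ = 1.40), T V^(γ−1) and P V^γ constant: P₂ = P₁·(T₂/T₁)^(γ/(γ−1)) = 0.4397 atm; V₂ = V₁·(T₁/T₂)^(1/(γ−1)) = 1.139 L.

P₂ ≈ 0.440 atm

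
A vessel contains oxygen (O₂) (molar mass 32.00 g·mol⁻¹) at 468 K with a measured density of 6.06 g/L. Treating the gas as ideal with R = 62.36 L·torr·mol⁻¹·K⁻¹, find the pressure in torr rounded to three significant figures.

P ≈ 5.53e+03 torr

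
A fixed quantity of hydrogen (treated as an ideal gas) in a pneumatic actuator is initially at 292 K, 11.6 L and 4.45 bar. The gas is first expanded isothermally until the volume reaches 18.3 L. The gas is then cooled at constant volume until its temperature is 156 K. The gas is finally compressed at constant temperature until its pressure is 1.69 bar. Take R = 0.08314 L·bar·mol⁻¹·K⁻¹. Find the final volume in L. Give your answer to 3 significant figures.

V₄ ≈ 16.3 L

Isothermal, so P V is constant: T₂ = T₁; P₂ = P₁·(V₁/V₂) = 2.821 bar.
V constant ⇒ P ∝ T: V₃ = V₂; P₃ = P₂·(T₃/T₂) = 1.507 bar.
T constant ⇒ Boyle's law P V = const: T₄ = T₃; V₄ = V₃·(P₃/P₄) = 16.32 L.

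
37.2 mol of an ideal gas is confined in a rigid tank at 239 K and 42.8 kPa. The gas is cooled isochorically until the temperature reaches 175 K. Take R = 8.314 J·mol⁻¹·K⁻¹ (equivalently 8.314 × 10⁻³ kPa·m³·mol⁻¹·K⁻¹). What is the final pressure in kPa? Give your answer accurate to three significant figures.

P₂ ≈ 31.3 kPa

From PV = nRT: V₁ = nRT₁/P₁ = 1.727 m³.
V constant ⇒ P ∝ T: V₂ = V₁; P₂ = P₁·(T₂/T₁) = 31.34 kPa.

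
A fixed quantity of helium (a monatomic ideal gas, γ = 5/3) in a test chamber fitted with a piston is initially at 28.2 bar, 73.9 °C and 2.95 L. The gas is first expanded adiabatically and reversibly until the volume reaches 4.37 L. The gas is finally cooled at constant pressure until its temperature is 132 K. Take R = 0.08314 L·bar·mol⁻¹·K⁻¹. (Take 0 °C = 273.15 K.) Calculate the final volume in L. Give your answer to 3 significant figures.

V₃ ≈ 2.16 L

Convert: T₁ = 347.0 K.
Adiabatic (γ = 5/3), T V^(γ−1) and P V^γ constant: T₂ = T₁·(V₁/V₂)^(γ−1) = 267.1 K; P₂ = P₁·(V₁/V₂)^γ = 14.65 bar.
Isobaric, so V/T is constant: P₃ = P₂; V₃ = V₂·(T₃/T₂) = 2.160 L.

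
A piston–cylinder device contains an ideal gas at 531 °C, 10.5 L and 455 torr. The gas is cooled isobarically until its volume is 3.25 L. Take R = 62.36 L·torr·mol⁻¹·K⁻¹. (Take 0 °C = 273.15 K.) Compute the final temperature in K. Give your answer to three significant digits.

Convert: T₁ = 804.1 K.
P constant ⇒ V ∝ T: P₂ = P₁; T₂ = T₁·(V₂/V₁) = 248.9 K.

T₂ ≈ 249 K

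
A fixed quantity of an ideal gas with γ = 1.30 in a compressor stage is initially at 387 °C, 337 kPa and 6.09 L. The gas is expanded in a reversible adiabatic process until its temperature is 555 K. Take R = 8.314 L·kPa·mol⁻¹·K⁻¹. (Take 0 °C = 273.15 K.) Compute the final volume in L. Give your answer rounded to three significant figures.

Convert: T₁ = 660.1 K.
Adiabatic (γ = 1.30), T V^(γ−1) and P V^γ constant: P₂ = P₁·(T₂/T₁)^(γ/(γ−1)) = 158.9 kPa; V₂ = V₁·(T₁/T₂)^(1/(γ−1)) = 10.86 L.

V₂ ≈ 10.9 L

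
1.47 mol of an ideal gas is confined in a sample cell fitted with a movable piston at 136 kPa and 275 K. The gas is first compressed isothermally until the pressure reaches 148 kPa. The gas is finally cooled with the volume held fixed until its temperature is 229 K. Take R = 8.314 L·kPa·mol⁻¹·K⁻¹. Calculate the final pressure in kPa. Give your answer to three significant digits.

P₃ ≈ 123 kPa

From PV = nRT: V₁ = nRT₁/P₁ = 24.71 L.
Isothermal, so P V is constant: T₂ = T₁; V₂ = V₁·(P₁/P₂) = 22.71 L.
V constant ⇒ P ∝ T: V₃ = V₂; P₃ = P₂·(T₃/T₂) = 123.2 kPa.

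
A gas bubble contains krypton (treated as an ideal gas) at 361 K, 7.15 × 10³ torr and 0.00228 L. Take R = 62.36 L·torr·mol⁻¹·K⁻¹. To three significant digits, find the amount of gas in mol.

PV = nRT ⇒ n = PV/(RT) = (7.15e+03 × 0.00228) / (62.36 × 361)

n ≈ 0.000724 mol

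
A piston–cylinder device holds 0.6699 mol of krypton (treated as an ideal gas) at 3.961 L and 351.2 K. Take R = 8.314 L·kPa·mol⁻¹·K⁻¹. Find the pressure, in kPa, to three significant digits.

PV = nRT ⇒ P = nRT/V = (0.6699 × 8.314 × 351.2) / 3.961

P ≈ 494 kPa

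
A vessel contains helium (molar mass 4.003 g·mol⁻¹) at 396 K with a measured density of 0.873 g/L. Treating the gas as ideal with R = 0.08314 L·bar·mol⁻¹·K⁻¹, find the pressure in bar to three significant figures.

P ≈ 7.18 bar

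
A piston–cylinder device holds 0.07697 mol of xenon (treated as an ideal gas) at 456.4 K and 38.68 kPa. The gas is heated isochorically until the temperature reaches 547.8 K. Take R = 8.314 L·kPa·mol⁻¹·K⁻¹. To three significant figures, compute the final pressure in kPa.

P₂ ≈ 46.4 kPa

From PV = nRT: V₁ = nRT₁/P₁ = 7.551 L.
Isochoric, so P/T is constant: V₂ = V₁; P₂ = P₁·(T₂/T₁) = 46.43 kPa.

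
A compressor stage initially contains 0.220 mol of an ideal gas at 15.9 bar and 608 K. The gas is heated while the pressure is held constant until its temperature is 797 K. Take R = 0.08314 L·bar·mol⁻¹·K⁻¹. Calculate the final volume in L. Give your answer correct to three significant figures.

V₂ ≈ 0.917 L

From PV = nRT: V₁ = nRT₁/P₁ = 0.6994 L.
Isobaric, so V/T is constant: P₂ = P₁; V₂ = V₁·(T₂/T₁) = 0.9168 L.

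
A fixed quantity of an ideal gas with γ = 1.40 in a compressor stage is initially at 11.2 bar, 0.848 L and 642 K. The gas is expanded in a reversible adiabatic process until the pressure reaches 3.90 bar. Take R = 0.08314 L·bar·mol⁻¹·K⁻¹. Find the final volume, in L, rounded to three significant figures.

V₂ ≈ 1.80 L

Adiabatic (γ = 1.40), T V^(γ−1) and P V^γ constant: T₂ = T₁·(P₂/P₁)^((γ−1)/γ) = 474.9 K; V₂ = V₁·(P₁/P₂)^(1/γ) = 1.802 L.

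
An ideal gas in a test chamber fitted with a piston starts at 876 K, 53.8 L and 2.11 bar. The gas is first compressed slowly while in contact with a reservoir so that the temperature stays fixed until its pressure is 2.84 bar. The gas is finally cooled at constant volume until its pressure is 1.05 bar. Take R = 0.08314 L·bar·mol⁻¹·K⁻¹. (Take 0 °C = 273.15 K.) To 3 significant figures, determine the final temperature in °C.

T₃ ≈ 50.7 °C

T constant ⇒ Boyle's law P V = const: T₂ = T₁; V₂ = V₁·(P₁/P₂) = 39.97 L.
Isochoric, so P/T is constant: V₃ = V₂; T₃ = T₂·(P₃/P₂) = 323.9 K.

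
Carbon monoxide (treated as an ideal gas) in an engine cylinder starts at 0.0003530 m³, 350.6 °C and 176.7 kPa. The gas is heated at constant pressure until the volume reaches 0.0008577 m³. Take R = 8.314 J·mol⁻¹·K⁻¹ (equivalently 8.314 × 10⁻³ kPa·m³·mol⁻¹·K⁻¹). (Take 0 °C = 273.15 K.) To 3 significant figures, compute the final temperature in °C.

T₂ ≈ 1.24e+03 °C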